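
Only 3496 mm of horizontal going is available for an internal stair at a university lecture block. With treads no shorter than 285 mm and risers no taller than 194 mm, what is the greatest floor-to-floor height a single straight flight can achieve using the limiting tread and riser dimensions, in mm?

2522 mm

3496 / 285 = 12.27, so 12 treads fit.
Risers = treads + 1 = 13.
Maximum height = 13 × 194 = 2522 mm.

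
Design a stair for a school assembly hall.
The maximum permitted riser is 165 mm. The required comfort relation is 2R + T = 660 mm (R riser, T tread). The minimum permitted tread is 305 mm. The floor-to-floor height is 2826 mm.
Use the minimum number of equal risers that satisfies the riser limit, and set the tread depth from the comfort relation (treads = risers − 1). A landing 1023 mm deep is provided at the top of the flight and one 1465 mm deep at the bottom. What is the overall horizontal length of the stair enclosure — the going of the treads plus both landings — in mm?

2826 / 165 = 17.127 → round up to 18 risers.
Riser R = 2826 / 18 = 157 mm, within the 165 mm limit.
T = 660 − 2·157 = 346 mm, which satisfies the 305 mm minimum.
Treads = 18 − 1 = 17; going = 17 × 346 = 5882 mm.
Enclosure = 5882 + 1023 + 1465 = 8370 mm.

8370 mm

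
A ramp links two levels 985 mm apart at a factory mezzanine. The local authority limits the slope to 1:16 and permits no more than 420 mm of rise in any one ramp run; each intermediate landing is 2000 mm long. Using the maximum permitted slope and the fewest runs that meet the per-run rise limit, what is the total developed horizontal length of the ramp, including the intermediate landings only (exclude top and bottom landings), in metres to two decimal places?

19.76 m

985 / 420 = 2.345 → round up to 3 ramp runs. That means 2 intermediate landings.
Horizontal run for 985 mm of rise at 1:16 is 985 × 16 = 15760 mm.
Intermediate landings: 2 × 2000 = 4000 mm.
Developed length = 15760 + 4000 = 19760 mm.
= 19.76 m.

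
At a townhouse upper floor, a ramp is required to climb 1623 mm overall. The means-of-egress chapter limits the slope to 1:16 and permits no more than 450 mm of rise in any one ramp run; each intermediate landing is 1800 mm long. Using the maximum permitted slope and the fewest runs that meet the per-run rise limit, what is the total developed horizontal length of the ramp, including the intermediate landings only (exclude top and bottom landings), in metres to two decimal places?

1623 / 450 = 3.607 → round up to 4 ramp runs. That means 3 intermediate landings.
Horizontal run for 1623 mm of rise at 1:16 is 1623 × 16 = 25968 mm.
3 intermediate landings contribute 3 × 1800 = 5400 mm.
Developed length = 25968 + 5400 = 31368 mm.
= 31.37 m.

31.37 m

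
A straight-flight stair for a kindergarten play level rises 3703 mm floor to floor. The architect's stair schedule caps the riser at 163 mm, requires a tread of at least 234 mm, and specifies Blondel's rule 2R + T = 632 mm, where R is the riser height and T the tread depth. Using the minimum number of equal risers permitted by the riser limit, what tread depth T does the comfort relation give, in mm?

310 mm

3703 / 163 = 22.72, so 23 risers are needed.
Riser R = 3703 / 23 = 161 mm, within the 163 mm limit.
T = 632 − 2·161 = 310 mm, which satisfies the 234 mm minimum.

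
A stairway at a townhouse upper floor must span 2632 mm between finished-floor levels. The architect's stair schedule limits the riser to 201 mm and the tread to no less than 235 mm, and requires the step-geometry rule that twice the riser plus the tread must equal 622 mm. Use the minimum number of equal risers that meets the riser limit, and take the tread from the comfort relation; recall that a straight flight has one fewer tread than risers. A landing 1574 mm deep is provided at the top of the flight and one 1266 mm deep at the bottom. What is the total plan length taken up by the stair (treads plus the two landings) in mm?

6038 mm

2632 / 201 = 13.09, so 14 risers are needed.
R = 2632 ÷ 14 = 188 mm.
From 2R + T = 622: T = 622 − 376 = 246 mm.
Treads = 14 − 1 = 13; going = 13 × 246 = 3198 mm.
Enclosure = 3198 + 1574 + 1266 = 6038 mm.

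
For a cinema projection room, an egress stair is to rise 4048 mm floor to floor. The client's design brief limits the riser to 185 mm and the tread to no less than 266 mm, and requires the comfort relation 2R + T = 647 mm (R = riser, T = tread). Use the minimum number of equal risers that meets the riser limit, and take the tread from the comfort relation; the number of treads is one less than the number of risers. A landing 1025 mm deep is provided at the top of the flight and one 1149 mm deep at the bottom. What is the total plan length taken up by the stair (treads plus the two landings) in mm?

4048 / 185 = 21.881 → round up to 22 risers.
Riser R = 4048 / 22 = 184 mm, within the 185 mm limit.
Tread T = 647 − 2 × 184 = 279 mm (≥ 266 mm).
Going = (22 − 1) × 279 = 5859 mm.
Enclosure = 5859 + 1025 + 1149 = 8033 mm.

8033 mm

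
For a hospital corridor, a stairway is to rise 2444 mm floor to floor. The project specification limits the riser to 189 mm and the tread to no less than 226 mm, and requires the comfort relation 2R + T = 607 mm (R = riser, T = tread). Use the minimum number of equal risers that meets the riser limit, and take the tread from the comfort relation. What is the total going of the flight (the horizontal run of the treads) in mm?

2772 mm

2444 / 189 = 12.93, so 13 risers are needed.
R = 2444 ÷ 13 = 188 mm.
T = 607 − 2·188 = 231 mm, which satisfies the 226 mm minimum.
13 risers give 12 treads; going = 12 × 231 = 2772 mm.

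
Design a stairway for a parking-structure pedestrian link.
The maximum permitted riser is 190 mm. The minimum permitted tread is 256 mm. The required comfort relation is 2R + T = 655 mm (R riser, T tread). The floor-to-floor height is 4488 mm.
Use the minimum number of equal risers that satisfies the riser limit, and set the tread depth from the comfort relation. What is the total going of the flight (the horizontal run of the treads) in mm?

⌈4488/190⌉ = 24 risers.
Each riser is 4488/24 = 187 mm (≤ 190 mm).
Tread T = 655 − 2 × 187 = 281 mm (≥ 256 mm).
24 risers give 23 treads; going = 23 × 281 = 6463 mm.

6463 mm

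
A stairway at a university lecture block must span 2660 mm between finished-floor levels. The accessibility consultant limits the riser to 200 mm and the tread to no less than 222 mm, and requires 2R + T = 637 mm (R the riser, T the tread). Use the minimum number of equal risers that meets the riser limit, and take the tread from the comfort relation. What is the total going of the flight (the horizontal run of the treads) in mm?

3341 mm

⌈2660/200⌉ = 14 risers.
Riser R = 2660 / 14 = 190 mm, within the 200 mm limit.
From 2R + T = 637: T = 637 − 380 = 257 mm.
Treads = 14 − 1 = 13; going = 13 × 257 = 3341 mm.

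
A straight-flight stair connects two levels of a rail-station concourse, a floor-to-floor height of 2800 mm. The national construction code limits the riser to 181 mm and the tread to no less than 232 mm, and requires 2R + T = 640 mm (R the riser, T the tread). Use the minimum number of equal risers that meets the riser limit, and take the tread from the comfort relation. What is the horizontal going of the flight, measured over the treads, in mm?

4350 mm

At most 181 each: 2800/181 = 15.47, giving 16 risers.
Riser R = 2800 / 16 = 175 mm, within the 181 mm limit.
T = 640 − 2·175 = 290 mm, which satisfies the 232 mm minimum.
16 risers give 15 treads; going = 15 × 290 = 4350 mm.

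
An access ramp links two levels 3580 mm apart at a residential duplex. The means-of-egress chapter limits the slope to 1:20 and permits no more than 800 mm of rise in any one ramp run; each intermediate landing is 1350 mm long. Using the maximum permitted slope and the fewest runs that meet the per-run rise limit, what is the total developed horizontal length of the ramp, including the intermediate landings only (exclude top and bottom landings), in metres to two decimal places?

At most 800 each: 3580/800 = 4.47, giving 5 ramp runs. That means 4 intermediate landings.
Horizontal run for 3580 mm of rise at 1:20 is 3580 × 20 = 71600 mm.
Intermediate landings: 4 × 1350 = 5400 mm.
Total developed length = 71600 + 5400 = 77000 mm.
= 77.00 m.

77.00 m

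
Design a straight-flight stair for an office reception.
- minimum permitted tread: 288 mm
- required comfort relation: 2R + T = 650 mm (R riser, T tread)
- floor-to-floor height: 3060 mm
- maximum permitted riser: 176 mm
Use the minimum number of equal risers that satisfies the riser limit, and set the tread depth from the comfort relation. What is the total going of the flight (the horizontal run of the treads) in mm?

5270 mm

⌈3060/176⌉ = 18 risers.
R = 3060 ÷ 18 = 170 mm.
Tread T = 650 − 2 × 170 = 310 mm (≥ 288 mm).
18 risers give 17 treads; going = 17 × 310 = 5270 mm.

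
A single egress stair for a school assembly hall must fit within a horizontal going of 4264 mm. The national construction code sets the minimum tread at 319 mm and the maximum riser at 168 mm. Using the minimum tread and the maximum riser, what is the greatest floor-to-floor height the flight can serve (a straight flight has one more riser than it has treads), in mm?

2352 mm

4264 / 319 = 13.37, so 13 treads fit.
Risers = treads + 1 = 14.
Maximum height = 14 × 168 = 2352 mm.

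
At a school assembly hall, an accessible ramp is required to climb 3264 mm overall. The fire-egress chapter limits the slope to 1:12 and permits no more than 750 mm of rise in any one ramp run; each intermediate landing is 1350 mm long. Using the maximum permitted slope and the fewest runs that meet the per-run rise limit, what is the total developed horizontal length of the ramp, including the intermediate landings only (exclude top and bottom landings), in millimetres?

44568 mm

At most 750 each: 3264/750 = 4.35, giving 5 ramp runs. That means 4 intermediate landings.
Horizontal run for 3264 mm of rise at 1:12 is 3264 × 12 = 39168 mm.
Intermediate landings: 4 × 1350 = 5400 mm.
Developed length = 39168 + 5400 = 44568 mm.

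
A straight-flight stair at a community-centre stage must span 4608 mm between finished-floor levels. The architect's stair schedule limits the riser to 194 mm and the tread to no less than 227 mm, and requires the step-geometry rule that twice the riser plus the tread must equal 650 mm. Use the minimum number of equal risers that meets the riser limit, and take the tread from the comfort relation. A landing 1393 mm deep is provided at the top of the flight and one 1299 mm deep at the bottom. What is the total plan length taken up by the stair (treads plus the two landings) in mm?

4608 / 194 = 23.753 → round up to 24 risers.
Riser R = 4608 / 24 = 192 mm, within the 194 mm limit.
From 2R + T = 650: T = 650 − 384 = 266 mm.
Treads = 24 − 1 = 23; going = 23 × 266 = 6118 mm.
Enclosure = 6118 + 1393 + 1299 = 8810 mm.

8810 mm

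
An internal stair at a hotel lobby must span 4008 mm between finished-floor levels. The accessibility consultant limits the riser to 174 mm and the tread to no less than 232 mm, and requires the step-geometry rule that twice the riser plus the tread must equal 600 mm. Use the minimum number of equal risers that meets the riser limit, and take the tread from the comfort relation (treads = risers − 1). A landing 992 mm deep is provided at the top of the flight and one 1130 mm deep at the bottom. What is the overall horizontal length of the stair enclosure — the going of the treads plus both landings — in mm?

4008 / 174 = 23.034 → round up to 24 risers.
Riser R = 4008 / 24 = 167 mm, within the 174 mm limit.
From 2R + T = 600: T = 600 − 334 = 266 mm.
Going = (24 − 1) × 266 = 6118 mm.
Add landings: 6118 + 992 + 1130 = 8240 mm.

8240 mm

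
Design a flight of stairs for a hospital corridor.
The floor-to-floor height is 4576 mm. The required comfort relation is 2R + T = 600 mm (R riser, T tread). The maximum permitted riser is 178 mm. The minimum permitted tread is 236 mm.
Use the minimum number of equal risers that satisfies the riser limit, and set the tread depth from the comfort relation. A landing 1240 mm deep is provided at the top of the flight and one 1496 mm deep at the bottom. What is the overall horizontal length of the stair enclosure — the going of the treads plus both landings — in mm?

4576 / 178 = 25.708 → round up to 26 risers.
Riser R = 4576 / 26 = 176 mm, within the 178 mm limit.
From 2R + T = 600: T = 600 − 352 = 248 mm.
Treads = 26 − 1 = 25; going = 25 × 248 = 6200 mm.
Add landings: 6200 + 1240 + 1496 = 8936 mm.

8936 mm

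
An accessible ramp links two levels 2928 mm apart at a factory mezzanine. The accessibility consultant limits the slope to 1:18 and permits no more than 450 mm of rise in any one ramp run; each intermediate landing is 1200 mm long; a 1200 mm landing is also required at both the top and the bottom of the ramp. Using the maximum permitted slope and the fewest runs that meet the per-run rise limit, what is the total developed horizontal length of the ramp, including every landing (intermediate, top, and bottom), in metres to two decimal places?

62.30 m

2928 / 450 = 6.507 → round up to 7 ramp runs. That means 6 intermediate landings.
Ramp run (horizontal) at 1:18: 2928 × 18 = 52704 mm.
Intermediate landings: 6 × 1200 = 7200 mm.
Top and bottom landings: 2 × 1200 = 2400 mm.
Total = 52704 + 7200 + 2400 = 62304 mm.
= 62.30 m.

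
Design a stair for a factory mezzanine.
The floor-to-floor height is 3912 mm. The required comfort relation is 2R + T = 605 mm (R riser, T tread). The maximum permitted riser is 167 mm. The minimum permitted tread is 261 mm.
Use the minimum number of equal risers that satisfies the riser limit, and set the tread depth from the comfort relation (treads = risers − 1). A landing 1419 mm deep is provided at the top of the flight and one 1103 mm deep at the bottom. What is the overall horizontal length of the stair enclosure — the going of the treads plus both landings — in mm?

8939 mm

3912 / 167 = 23.425 → round up to 24 risers.
Each riser is 3912/24 = 163 mm (≤ 167 mm).
From 2R + T = 605: T = 605 − 326 = 279 mm.
Going = (24 − 1) × 279 = 6417 mm.
Enclosure = 6417 + 1419 + 1103 = 8939 mm.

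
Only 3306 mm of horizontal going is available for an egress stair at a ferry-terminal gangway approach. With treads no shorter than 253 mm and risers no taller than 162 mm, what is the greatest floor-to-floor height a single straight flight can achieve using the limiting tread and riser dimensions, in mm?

2268 mm

3306 / 253 = 13.07, so 13 treads fit.
Risers = treads + 1 = 14.
Maximum height = 14 × 162 = 2268 mm.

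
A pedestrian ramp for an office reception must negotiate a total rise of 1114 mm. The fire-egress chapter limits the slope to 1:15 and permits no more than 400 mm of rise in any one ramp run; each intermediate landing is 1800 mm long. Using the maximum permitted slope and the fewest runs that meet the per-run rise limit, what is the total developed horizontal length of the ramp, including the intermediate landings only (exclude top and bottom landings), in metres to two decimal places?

At most 400 each: 1114/400 = 2.79, giving 3 ramp runs. That means 2 intermediate landings.
Ramp run (horizontal) at 1:15: 1114 × 15 = 16710 mm.
Intermediate landings: 2 × 1800 = 3600 mm.
Developed length = 16710 + 3600 = 20310 mm.
= 20.31 m.

20.31 m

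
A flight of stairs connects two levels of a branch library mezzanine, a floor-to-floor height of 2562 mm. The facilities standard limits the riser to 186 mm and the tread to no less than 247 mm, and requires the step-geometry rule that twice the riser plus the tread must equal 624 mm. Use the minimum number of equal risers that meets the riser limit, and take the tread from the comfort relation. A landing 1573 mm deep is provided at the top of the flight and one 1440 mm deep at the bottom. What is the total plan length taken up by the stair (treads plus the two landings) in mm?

2562 / 186 = 13.77, so 14 risers are needed.
Riser R = 2562 / 14 = 183 mm, within the 186 mm limit.
From 2R + T = 624: T = 624 − 366 = 258 mm.
14 risers give 13 treads; going = 13 × 258 = 3354 mm.
Add landings: 3354 + 1573 + 1440 = 6367 mm.

6367 mm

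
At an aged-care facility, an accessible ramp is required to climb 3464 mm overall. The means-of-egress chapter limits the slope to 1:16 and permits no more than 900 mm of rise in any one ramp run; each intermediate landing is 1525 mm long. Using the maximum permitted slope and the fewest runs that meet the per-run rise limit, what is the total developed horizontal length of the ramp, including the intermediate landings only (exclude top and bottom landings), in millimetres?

59999 mm

At most 900 each: 3464/900 = 3.85, giving 4 ramp runs. That means 3 intermediate landings.
Ramp run (horizontal) at 1:16: 3464 × 16 = 55424 mm.
3 intermediate landings contribute 3 × 1525 = 4575 mm.
Developed length = 55424 + 4575 = 59999 mm.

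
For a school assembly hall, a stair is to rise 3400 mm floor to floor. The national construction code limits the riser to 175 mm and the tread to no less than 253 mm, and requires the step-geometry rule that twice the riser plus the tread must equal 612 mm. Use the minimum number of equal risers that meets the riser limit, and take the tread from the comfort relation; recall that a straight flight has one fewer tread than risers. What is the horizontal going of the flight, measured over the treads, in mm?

⌈3400/175⌉ = 20 risers.
Riser R = 3400 / 20 = 170 mm, within the 175 mm limit.
Tread T = 612 − 2 × 170 = 272 mm (≥ 253 mm).
20 risers give 19 treads; going = 19 × 272 = 5168 mm.

5168 mm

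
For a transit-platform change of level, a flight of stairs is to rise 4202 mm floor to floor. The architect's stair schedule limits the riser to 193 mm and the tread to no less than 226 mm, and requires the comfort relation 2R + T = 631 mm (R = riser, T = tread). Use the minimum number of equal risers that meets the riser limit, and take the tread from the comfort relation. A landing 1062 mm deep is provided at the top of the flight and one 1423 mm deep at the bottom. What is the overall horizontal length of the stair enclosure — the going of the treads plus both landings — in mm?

7714 mm

4202 / 193 = 21.772 → round up to 22 risers.
Each riser is 4202/22 = 191 mm (≤ 193 mm).
From 2R + T = 631: T = 631 − 382 = 249 mm.
Treads = 22 − 1 = 21; going = 21 × 249 = 5229 mm.
Enclosure = 5229 + 1062 + 1423 = 7714 mm.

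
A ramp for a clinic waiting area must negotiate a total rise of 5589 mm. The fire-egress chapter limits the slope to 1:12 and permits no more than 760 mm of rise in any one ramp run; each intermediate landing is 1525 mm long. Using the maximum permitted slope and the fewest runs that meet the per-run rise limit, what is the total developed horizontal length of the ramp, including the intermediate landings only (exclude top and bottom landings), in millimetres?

77743 mm

At most 760 each: 5589/760 = 7.35, giving 8 ramp runs. That means 7 intermediate landings.
Horizontal run for 5589 mm of rise at 1:12 is 5589 × 12 = 67068 mm.
Intermediate landings: 7 × 1525 = 10675 mm.
Total developed length = 67068 + 10675 = 77743 mm.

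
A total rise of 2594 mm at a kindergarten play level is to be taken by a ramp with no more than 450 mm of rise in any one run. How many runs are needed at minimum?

6 runs

⌈2594/450⌉ = 6 ramp runs.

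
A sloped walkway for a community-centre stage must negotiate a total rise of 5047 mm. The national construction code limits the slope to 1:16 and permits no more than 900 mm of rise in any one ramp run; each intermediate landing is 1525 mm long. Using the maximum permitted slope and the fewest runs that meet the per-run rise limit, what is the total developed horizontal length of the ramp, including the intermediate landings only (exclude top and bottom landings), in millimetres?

5047 / 900 = 5.61, so 6 ramp runs are needed. That means 5 intermediate landings.
Horizontal run for 5047 mm of rise at 1:16 is 5047 × 16 = 80752 mm.
Intermediate landings: 5 × 1525 = 7625 mm.
Total developed length = 80752 + 7625 = 88377 mm.

88377 mm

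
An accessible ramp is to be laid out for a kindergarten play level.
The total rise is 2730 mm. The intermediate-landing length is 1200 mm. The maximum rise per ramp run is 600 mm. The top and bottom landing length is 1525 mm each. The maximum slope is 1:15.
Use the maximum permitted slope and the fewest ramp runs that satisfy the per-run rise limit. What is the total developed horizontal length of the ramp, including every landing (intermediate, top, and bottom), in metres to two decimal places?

At most 600 each: 2730/600 = 4.55, giving 5 ramp runs. That means 4 intermediate landings.
Horizontal run for 2730 mm of rise at 1:15 is 2730 × 15 = 40950 mm.
Intermediate landings: 4 × 1200 = 4800 mm.
Top and bottom landings: 2 × 1525 = 3050 mm.
Total = 40950 + 4800 + 3050 = 48800 mm.
= 48.80 m.

48.80 m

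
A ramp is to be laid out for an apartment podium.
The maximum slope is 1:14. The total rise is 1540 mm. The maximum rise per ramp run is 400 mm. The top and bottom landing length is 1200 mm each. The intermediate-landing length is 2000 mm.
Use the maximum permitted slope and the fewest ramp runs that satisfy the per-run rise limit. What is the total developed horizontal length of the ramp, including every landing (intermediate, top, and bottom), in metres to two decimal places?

At most 400 each: 1540/400 = 3.85, giving 4 ramp runs. That means 3 intermediate landings.
Ramp run (horizontal) at 1:14: 1540 × 14 = 21560 mm.
3 intermediate landings contribute 3 × 2000 = 6000 mm.
Top and bottom landings: 2 × 1200 = 2400 mm.
Total = 21560 + 6000 + 2400 = 29960 mm.
= 29.96 m.

29.96 m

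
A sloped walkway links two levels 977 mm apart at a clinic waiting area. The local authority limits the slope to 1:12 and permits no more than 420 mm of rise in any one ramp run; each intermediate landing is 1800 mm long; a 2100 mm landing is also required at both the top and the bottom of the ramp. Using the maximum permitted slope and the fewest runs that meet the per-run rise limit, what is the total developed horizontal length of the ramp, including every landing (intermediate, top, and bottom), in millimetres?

977 / 420 = 2.33, so 3 ramp runs are needed. That means 2 intermediate landings.
Ramp run (horizontal) at 1:12: 977 × 12 = 11724 mm.
Intermediate landings: 2 × 1800 = 3600 mm.
Top and bottom landings: 2 × 2100 = 4200 mm.
Total = 11724 + 3600 + 4200 = 19524 mm.

19524 mm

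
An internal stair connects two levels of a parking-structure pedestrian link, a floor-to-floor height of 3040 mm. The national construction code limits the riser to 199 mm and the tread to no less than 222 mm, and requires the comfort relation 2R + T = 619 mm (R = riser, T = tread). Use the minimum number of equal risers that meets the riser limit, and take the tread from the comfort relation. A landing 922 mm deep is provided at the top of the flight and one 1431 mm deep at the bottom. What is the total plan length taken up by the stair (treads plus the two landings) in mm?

3040 / 199 = 15.28, so 16 risers are needed.
Riser R = 3040 / 16 = 190 mm, within the 199 mm limit.
T = 619 − 2·190 = 239 mm, which satisfies the 222 mm minimum.
16 risers give 15 treads; going = 15 × 239 = 3585 mm.
Add landings: 3585 + 922 + 1431 = 5938 mm.

5938 mm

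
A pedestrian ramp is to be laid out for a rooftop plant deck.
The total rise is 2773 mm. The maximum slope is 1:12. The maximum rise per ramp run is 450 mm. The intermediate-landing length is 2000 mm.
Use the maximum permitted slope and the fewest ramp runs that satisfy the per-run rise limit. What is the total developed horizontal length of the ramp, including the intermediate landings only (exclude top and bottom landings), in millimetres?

45276 mm

At most 450 each: 2773/450 = 6.16, giving 7 ramp runs. That means 6 intermediate landings.
Ramp run (horizontal) at 1:12: 2773 × 12 = 33276 mm.
Intermediate landings: 6 × 2000 = 12000 mm.
Total developed length = 33276 + 12000 = 45276 mm.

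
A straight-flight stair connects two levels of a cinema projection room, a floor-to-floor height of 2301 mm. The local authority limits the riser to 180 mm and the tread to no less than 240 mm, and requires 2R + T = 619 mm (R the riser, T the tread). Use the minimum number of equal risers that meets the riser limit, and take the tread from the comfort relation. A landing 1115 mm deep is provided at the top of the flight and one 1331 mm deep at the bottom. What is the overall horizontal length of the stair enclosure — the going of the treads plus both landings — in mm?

2301 / 180 = 12.78, so 13 risers are needed.
Each riser is 2301/13 = 177 mm (≤ 180 mm).
From 2R + T = 619: T = 619 − 354 = 265 mm.
13 risers give 12 treads; going = 12 × 265 = 3180 mm.
Add landings: 3180 + 1115 + 1331 = 5626 mm.

5626 mm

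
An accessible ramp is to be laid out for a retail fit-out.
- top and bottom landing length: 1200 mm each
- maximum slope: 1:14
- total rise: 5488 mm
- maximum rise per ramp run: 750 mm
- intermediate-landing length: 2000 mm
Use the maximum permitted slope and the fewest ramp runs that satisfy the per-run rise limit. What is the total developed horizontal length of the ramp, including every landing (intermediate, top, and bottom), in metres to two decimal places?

⌈5488/750⌉ = 8 ramp runs. That means 7 intermediate landings.
Horizontal run for 5488 mm of rise at 1:14 is 5488 × 14 = 76832 mm.
7 intermediate landings contribute 7 × 2000 = 14000 mm.
Top and bottom landings: 2 × 1200 = 2400 mm.
Total = 76832 + 14000 + 2400 = 93232 mm.
= 93.23 m.

93.23 m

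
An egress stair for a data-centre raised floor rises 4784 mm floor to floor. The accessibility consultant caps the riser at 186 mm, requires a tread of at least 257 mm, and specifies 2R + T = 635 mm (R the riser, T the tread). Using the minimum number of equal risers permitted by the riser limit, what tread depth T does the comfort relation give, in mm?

267 mm

⌈4784/186⌉ = 26 risers.
Riser R = 4784 / 26 = 184 mm, within the 186 mm limit.
T = 635 − 2·184 = 267 mm, which satisfies the 257 mm minimum.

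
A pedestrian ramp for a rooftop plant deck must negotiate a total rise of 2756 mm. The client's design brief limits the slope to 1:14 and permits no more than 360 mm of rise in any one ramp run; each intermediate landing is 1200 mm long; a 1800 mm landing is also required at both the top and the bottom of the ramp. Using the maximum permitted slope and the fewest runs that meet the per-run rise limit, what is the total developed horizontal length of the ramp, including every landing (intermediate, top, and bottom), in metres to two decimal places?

50.58 m

2756 / 360 = 7.66, so 8 ramp runs are needed. That means 7 intermediate landings.
Ramp run (horizontal) at 1:14: 2756 × 14 = 38584 mm.
Intermediate landings: 7 × 1200 = 8400 mm.
Top and bottom landings: 2 × 1800 = 3600 mm.
Total = 38584 + 8400 + 3600 = 50584 mm.
= 50.58 m.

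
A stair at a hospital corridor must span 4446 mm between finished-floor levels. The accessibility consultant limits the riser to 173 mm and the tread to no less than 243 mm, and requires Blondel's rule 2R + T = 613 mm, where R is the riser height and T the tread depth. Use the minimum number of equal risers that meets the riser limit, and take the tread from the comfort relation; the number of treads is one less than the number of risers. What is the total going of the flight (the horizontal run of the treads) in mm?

6775 mm

At most 173 each: 4446/173 = 25.70, giving 26 risers.
R = 4446 ÷ 26 = 171 mm.
Tread T = 613 − 2 × 171 = 271 mm (≥ 243 mm).
Going = (26 − 1) × 271 = 6775 mm.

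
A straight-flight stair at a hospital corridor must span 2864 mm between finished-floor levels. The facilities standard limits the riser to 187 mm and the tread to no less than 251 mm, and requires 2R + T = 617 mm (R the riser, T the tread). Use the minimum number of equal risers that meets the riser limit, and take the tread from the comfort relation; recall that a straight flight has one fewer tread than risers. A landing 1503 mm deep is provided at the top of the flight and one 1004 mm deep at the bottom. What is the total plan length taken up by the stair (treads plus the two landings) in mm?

At most 187 each: 2864/187 = 15.32, giving 16 risers.
Each riser is 2864/16 = 179 mm (≤ 187 mm).
T = 617 − 2·179 = 259 mm, which satisfies the 251 mm minimum.
16 risers give 15 treads; going = 15 × 259 = 3885 mm.
Add landings: 3885 + 1503 + 1004 = 6392 mm.

6392 mm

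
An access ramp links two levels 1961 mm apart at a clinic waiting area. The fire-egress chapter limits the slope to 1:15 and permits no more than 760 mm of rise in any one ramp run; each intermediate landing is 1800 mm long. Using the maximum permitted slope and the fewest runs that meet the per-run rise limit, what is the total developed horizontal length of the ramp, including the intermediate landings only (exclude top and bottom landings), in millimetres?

⌈1961/760⌉ = 3 ramp runs. That means 2 intermediate landings.
Horizontal run for 1961 mm of rise at 1:15 is 1961 × 15 = 29415 mm.
Intermediate landings: 2 × 1800 = 3600 mm.
Total developed length = 29415 + 3600 = 33015 mm.

33015 mm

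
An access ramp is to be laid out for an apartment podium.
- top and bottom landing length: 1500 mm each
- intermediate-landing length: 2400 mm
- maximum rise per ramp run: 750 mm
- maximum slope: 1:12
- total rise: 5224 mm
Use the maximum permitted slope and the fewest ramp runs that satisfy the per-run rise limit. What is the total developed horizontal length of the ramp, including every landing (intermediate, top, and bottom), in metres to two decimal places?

At most 750 each: 5224/750 = 6.97, giving 7 ramp runs. That means 6 intermediate landings.
Horizontal run for 5224 mm of rise at 1:12 is 5224 × 12 = 62688 mm.
Intermediate landings: 6 × 2400 = 14400 mm.
Top and bottom landings: 2 × 1500 = 3000 mm.
Total = 62688 + 14400 + 3000 = 80088 mm.
= 80.09 m.

80.09 m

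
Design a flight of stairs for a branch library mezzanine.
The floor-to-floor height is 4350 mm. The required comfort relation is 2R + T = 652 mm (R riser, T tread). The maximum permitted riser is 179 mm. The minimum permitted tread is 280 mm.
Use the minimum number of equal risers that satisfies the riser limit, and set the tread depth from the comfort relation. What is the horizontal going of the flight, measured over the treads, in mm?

7296 mm

⌈4350/179⌉ = 25 risers.
R = 4350 ÷ 25 = 174 mm.
From 2R + T = 652: T = 652 − 348 = 304 mm.
25 risers give 24 treads; going = 24 × 304 = 7296 mm.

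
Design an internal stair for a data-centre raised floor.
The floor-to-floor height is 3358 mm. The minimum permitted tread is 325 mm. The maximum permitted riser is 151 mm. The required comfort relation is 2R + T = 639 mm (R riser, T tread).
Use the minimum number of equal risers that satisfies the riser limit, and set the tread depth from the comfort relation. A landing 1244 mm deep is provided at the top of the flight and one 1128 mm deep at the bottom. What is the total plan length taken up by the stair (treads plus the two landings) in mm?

At most 151 each: 3358/151 = 22.24, giving 23 risers.
R = 3358 ÷ 23 = 146 mm.
Tread T = 639 − 2 × 146 = 347 mm (≥ 325 mm).
Going = (23 − 1) × 347 = 7634 mm.
Add landings: 7634 + 1244 + 1128 = 10006 mm.

10006 mm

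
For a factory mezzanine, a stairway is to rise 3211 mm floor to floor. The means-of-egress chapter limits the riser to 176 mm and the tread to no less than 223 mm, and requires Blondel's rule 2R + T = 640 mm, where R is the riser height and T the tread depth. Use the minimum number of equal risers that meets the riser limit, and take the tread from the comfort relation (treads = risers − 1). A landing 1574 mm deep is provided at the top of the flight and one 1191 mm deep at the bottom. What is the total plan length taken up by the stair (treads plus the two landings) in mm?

3211 / 176 = 18.24, so 19 risers are needed.
Riser R = 3211 / 19 = 169 mm, within the 176 mm limit.
T = 640 − 2·169 = 302 mm, which satisfies the 223 mm minimum.
19 risers give 18 treads; going = 18 × 302 = 5436 mm.
Add landings: 5436 + 1574 + 1191 = 8201 mm.

8201 mm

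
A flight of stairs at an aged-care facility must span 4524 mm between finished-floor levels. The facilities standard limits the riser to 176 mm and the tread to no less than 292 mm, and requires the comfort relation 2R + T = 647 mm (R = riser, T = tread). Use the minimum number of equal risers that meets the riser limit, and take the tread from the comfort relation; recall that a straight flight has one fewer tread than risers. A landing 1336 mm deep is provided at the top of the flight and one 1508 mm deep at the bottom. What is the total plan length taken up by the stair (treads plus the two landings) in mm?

10319 mm

4524 / 176 = 25.705 → round up to 26 risers.
Each riser is 4524/26 = 174 mm (≤ 176 mm).
T = 647 − 2·174 = 299 mm, which satisfies the 292 mm minimum.
26 risers give 25 treads; going = 25 × 299 = 7475 mm.
Add landings: 7475 + 1336 + 1508 = 10319 mm.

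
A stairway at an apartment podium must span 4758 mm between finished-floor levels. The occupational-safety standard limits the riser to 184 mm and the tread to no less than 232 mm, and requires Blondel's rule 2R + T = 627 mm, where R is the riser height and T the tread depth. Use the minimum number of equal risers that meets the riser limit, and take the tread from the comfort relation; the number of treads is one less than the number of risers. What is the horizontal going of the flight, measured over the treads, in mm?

⌈4758/184⌉ = 26 risers.
Each riser is 4758/26 = 183 mm (≤ 184 mm).
From 2R + T = 627: T = 627 − 366 = 261 mm.
Going = (26 − 1) × 261 = 6525 mm.

6525 mm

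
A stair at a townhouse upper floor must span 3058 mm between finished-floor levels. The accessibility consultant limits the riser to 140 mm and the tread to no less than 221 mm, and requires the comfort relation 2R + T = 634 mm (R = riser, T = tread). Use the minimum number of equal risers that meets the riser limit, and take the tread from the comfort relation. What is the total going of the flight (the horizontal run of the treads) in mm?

⌈3058/140⌉ = 22 risers.
Each riser is 3058/22 = 139 mm (≤ 140 mm).
Tread T = 634 − 2 × 139 = 356 mm (≥ 221 mm).
Treads = 22 − 1 = 21; going = 21 × 356 = 7476 mm.

7476 mm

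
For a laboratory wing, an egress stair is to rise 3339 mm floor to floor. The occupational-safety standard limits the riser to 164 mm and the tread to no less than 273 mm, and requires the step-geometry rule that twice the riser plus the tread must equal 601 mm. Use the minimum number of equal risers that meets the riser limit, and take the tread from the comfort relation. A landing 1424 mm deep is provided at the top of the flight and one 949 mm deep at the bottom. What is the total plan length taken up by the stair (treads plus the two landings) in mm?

8033 mm

At most 164 each: 3339/164 = 20.36, giving 21 risers.
R = 3339 ÷ 21 = 159 mm.
T = 601 − 2·159 = 283 mm, which satisfies the 273 mm minimum.
21 risers give 20 treads; going = 20 × 283 = 5660 mm.
Add landings: 5660 + 1424 + 949 = 8033 mm.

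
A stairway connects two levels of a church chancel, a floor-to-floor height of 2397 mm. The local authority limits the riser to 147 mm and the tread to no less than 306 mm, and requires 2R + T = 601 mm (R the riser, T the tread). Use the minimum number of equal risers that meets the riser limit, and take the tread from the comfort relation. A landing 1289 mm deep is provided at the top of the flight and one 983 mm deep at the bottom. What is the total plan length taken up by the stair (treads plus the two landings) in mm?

7376 mm

2397 / 147 = 16.306 → round up to 17 risers.
Riser R = 2397 / 17 = 141 mm, within the 147 mm limit.
From 2R + T = 601: T = 601 − 282 = 319 mm.
17 risers give 16 treads; going = 16 × 319 = 5104 mm.
Enclosure = 5104 + 1289 + 983 = 7376 mm.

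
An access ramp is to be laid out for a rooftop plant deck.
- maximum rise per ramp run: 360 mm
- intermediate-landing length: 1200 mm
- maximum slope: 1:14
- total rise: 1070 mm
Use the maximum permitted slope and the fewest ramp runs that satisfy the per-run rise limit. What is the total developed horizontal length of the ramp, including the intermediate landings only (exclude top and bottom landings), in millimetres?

⌈1070/360⌉ = 3 ramp runs. That means 2 intermediate landings.
Horizontal run for 1070 mm of rise at 1:14 is 1070 × 14 = 14980 mm.
Intermediate landings: 2 × 1200 = 2400 mm.
Total developed length = 14980 + 2400 = 17380 mm.

17380 mm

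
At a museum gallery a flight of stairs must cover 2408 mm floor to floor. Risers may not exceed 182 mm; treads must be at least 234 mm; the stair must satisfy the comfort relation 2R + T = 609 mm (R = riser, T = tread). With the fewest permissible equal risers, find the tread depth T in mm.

2408 / 182 = 13.231 → round up to 14 risers.
Each riser is 2408/14 = 172 mm (≤ 182 mm).
Tread T = 609 − 2 × 172 = 265 mm (≥ 234 mm).

265 mm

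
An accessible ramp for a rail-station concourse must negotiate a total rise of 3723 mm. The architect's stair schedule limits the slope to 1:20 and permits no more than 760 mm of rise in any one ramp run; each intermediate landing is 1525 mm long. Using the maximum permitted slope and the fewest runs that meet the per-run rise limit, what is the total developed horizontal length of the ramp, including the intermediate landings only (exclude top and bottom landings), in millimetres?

3723 / 760 = 4.90, so 5 ramp runs are needed. That means 4 intermediate landings.
Ramp run (horizontal) at 1:20: 3723 × 20 = 74460 mm.
Intermediate landings: 4 × 1525 = 6100 mm.
Total developed length = 74460 + 6100 = 80560 mm.

80560 mm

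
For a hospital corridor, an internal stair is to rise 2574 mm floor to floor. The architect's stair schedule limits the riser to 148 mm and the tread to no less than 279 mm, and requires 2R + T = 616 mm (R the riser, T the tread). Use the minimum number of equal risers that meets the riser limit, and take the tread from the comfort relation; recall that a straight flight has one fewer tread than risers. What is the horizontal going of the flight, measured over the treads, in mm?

5610 mm

At most 148 each: 2574/148 = 17.39, giving 18 risers.
R = 2574 ÷ 18 = 143 mm.
T = 616 − 2·143 = 330 mm, which satisfies the 279 mm minimum.
Treads = 18 − 1 = 17; going = 17 × 330 = 5610 mm.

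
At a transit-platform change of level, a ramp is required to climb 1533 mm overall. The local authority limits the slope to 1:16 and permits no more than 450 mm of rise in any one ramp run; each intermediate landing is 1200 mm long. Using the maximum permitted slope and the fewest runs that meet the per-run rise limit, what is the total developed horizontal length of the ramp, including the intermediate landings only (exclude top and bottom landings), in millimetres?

1533 / 450 = 3.41, so 4 ramp runs are needed. That means 3 intermediate landings.
Ramp run (horizontal) at 1:16: 1533 × 16 = 24528 mm.
3 intermediate landings contribute 3 × 1200 = 3600 mm.
Developed length = 24528 + 3600 = 28128 mm.

28128 mm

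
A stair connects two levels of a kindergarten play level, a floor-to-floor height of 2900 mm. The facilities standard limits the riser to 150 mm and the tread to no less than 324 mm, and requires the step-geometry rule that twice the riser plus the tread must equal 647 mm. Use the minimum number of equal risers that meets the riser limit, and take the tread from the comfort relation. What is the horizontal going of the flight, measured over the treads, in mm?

At most 150 each: 2900/150 = 19.33, giving 20 risers.
Each riser is 2900/20 = 145 mm (≤ 150 mm).
T = 647 − 2·145 = 357 mm, which satisfies the 324 mm minimum.
Going = (20 − 1) × 357 = 6783 mm.

6783 mm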